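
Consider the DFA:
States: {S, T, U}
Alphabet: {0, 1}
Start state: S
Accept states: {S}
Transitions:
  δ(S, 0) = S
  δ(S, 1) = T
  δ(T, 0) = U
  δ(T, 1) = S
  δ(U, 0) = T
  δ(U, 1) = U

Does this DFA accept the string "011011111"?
Processing string "011011111":
  S --0--> S
  S --1--> T
  T --1--> S
  S --0--> S
  S --1--> T
  T --1--> S
  S --1--> T
  T --1--> S
  S --1--> T
Final state: T
Accept states: {S}
No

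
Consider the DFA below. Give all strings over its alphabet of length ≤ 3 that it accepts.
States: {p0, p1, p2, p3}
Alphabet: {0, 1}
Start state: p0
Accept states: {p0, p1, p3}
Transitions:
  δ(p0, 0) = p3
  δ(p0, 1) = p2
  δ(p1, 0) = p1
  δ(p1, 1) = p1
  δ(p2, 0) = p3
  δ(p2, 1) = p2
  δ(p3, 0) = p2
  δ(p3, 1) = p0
ε, 0, 01, 10, 000, 010, 101, 110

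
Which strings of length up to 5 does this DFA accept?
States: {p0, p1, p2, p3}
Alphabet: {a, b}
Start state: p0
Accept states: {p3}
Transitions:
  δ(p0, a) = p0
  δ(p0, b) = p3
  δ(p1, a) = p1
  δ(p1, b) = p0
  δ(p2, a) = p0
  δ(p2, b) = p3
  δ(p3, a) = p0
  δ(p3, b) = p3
b, ab, bb, aab, abb, bab, bbb, aaab, aabb, abab, abbb, baab, babb, bbab, bbbb, aaaab, aaabb, aabab, aabbb, abaab, ababb, abbab, abbbb, baaab, baabb, babab, babbb, bbaab, bbabb, bbbab, bbbbb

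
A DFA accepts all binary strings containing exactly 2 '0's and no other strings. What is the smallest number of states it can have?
By Myhill–Nerode, count the distinguishable equivalence classes: 4 classes — having seen 0, 1, 2, or >2 copies of '0'; the count-2 class is the only accepting one and >2 is dead.
4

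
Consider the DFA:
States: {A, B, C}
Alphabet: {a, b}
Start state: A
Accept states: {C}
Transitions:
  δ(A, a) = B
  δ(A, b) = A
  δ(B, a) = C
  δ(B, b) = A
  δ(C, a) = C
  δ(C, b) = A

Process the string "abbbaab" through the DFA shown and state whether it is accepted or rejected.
Processing string "abbbaab":
  A --a--> B
  B --b--> A
  A --b--> A
  A --b--> A
  A --a--> B
  B --a--> C
  C --b--> A
Final state: A
Accept states: {C}
No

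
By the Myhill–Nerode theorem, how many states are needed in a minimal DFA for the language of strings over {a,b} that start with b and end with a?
By Myhill–Nerode, count the distinguishable equivalence classes: four classes — empty / starts-b-ends-b / starts-b-ends-a / starts-a (dead).
4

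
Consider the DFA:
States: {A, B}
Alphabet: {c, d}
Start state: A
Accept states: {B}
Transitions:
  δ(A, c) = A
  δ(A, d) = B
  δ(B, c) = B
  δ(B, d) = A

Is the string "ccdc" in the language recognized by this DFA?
Processing string "ccdc":
  A --c--> A
  A --c--> A
  A --d--> B
  B --c--> B
Final state: B
Accept states: {B}
Yes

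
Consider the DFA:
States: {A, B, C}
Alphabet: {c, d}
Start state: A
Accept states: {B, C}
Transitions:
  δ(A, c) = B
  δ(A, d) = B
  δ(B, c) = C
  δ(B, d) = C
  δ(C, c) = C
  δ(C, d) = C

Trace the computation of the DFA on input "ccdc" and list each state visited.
read 'c': A → B
  read 'c': B → C
  read 'd': C → C
  read 'c': C → C
A -> B -> C -> C -> C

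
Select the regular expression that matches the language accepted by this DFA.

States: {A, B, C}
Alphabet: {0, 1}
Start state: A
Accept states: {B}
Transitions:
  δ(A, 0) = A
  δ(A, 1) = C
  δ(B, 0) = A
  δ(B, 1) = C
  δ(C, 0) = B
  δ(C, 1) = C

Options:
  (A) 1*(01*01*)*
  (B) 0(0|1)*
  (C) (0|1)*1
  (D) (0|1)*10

Check each option against the DFA on short strings; one disagreement eliminates an option:
  (A) 1*(01*01*)*: on ε the DFA stays in A and rejects (A ∉ Accept), but the regex matches it → eliminate
  (B) 0(0|1)*: on '0' the DFA goes A → A and rejects (A ∉ Accept), but the regex matches it → eliminate
  (C) (0|1)*1: on '1' the DFA goes A → C and rejects (C ∉ Accept), but the regex matches it → eliminate
  (D) (0|1)*10: agrees with the DFA on every string of length ≤ 6
Only (D) is consistent with the DFA.
(D) (0|1)*10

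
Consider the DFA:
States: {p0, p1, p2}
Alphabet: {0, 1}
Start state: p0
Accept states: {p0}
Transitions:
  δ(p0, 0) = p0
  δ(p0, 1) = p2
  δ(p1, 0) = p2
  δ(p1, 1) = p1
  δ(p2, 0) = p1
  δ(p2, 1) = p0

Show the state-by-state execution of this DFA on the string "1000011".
read '1': p0 → p2
  read '0': p2 → p1
  read '0': p1 → p2
  read '0': p2 → p1
  read '0': p1 → p2
  read '1': p2 → p0
  read '1': p0 → p2
p0 -> p2 -> p1 -> p2 -> p1 -> p2 -> p0 -> p2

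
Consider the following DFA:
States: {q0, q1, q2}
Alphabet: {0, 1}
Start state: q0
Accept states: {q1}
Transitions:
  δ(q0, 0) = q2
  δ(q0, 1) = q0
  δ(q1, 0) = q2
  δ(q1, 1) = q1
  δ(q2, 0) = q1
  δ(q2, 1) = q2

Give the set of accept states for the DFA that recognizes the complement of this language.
Complement accept states = All states \ Original accept states
= {q0, q1, q2} \ {q1}
{q0, q2}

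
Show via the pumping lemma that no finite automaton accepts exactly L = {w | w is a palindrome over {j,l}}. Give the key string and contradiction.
Assume L is regular with pumping length p. Idea: pumping the leading j-block breaks the symmetry.
Choose s = j^p l j^p (a palindrome of length 2p+1 ≥ p). By the pumping lemma, s = xyz with |xy| ≤ p, |y| > 0, so y = j^k with k > 0 (xy lies entirely in the first j^p). Then xy²z = j^(p+k) l j^p, which is not a palindrome since p+k ≠ p.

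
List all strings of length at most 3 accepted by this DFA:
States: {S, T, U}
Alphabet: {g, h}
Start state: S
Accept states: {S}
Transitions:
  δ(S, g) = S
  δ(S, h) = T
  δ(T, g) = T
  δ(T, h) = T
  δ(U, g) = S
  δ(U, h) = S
ε, g, gg, ggg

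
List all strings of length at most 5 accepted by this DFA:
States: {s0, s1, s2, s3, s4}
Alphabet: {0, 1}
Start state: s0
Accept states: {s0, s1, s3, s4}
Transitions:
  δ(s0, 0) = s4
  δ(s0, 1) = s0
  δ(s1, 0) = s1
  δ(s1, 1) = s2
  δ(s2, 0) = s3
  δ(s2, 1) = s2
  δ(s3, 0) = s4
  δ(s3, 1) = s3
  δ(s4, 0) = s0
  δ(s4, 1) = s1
ε, 0, 1, 00, 01, 10, 11, 000, 001, 010, 100, 101, 110, 111, 0000, 0001, 0010, 0011, 0100, 0110, 1000, 1001, 1010, 1100, 1101, 1110, 1111, 00000, 00001, 00010, 00100, 00101, 00110, 00111, 01000, 01010, 01100, 01101, 01110, 10000, 10001, 10010, 10011, 10100, 10110, 11000, 11001, 11010, 11100, 11101, 11110, 11111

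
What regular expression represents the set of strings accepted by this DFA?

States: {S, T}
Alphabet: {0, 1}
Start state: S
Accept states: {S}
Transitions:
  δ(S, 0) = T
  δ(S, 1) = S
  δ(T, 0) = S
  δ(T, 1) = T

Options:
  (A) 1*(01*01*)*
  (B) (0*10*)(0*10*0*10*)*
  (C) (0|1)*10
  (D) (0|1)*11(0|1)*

Check each option against the DFA on short strings; one disagreement eliminates an option:
  (A) 1*(01*01*)*: agrees with the DFA on every string of length ≤ 6
  (B) (0*10*)(0*10*0*10*)*: on ε the DFA stays in S and accepts (S ∈ Accept), but the regex does not match it → eliminate
  (C) (0|1)*10: on ε the DFA stays in S and accepts (S ∈ Accept), but the regex does not match it → eliminate
  (D) (0|1)*11(0|1)*: on ε the DFA stays in S and accepts (S ∈ Accept), but the regex does not match it → eliminate
Only (A) is consistent with the DFA.
(A) 1*(01*01*)*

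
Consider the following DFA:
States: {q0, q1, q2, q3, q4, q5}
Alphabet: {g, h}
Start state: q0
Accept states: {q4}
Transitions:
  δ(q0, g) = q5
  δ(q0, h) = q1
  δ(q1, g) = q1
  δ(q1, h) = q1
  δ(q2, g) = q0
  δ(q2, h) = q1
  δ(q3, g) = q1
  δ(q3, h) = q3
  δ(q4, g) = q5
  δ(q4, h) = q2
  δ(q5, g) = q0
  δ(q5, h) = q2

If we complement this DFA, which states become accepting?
Complement accept states = All states \ Original accept states
= {q0, q1, q2, q3, q4, q5} \ {q4}
{q0, q1, q2, q3, q5}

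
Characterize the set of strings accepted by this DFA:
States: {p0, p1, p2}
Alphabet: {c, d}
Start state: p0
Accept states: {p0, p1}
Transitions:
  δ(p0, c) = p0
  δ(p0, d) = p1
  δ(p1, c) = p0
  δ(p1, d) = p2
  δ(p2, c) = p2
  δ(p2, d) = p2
Testing a few strings:
  'd' → accept
  'cccd' → accept
  'dd' → reject
  'ccd' → accept
State roles: p0=last symbol not d (ok); p1=last symbol d (ok); p2=saw dd (dead)
All strings over {c,d} with no two consecutive d's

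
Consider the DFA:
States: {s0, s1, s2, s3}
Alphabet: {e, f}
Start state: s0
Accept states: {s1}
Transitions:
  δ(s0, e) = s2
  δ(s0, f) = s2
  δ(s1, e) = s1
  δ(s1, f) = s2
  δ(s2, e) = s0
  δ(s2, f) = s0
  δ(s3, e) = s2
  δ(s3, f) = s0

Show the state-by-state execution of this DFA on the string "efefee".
read 'e': s0 → s2
  read 'f': s2 → s0
  read 'e': s0 → s2
  read 'f': s2 → s0
  read 'e': s0 → s2
  read 'e': s2 → s0
s0 -> s2 -> s0 -> s2 -> s0 -> s2 -> s0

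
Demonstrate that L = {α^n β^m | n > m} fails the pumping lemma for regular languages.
Assume L is regular with pumping length p. Idea: pumping down the α-block drops the α-count to at most the β-count.
Choose s = α^(p+1) β^p ∈ L (|s| = 2p+1 ≥ p). By the pumping lemma, s = xyz with |xy| ≤ p, |y| > 0, so y = α^k with k ≥ 1. Take i = 0: xz = α^(p+1−k) β^p. Since k ≥ 1, p+1−k ≤ p, so the number of α's is no longer strictly greater than the number of β's, hence xz ∉ L.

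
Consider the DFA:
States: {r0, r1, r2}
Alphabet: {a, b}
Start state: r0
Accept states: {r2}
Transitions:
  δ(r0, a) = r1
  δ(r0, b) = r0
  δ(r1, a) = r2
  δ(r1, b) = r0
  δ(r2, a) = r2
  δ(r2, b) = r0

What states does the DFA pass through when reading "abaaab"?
read 'a': r0 → r1
  read 'b': r1 → r0
  read 'a': r0 → r1
  read 'a': r1 → r2
  read 'a': r2 → r2
  read 'b': r2 → r0
r0 -> r1 -> r0 -> r1 -> r2 -> r2 -> r0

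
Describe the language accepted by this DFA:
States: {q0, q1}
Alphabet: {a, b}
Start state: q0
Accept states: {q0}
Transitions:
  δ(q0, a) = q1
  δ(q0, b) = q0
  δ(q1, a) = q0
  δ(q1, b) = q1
Testing a few strings:
  'a' → reject
  'ba' → reject
  'aa' → accept
  'bba' → reject
State roles: q0=even number of a's so far; q1=odd number of a's so far
All strings over {a,b} with an even number of a's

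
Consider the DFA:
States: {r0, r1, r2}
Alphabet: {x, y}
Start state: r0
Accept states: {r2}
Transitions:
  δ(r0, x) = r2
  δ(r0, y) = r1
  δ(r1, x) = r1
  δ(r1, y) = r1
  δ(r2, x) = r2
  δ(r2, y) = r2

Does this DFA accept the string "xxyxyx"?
Processing string "xxyxyx":
  r0 --x--> r2
  r2 --x--> r2
  r2 --y--> r2
  r2 --x--> r2
  r2 --y--> r2
  r2 --x--> r2
Final state: r2
Accept states: {r2}
Yes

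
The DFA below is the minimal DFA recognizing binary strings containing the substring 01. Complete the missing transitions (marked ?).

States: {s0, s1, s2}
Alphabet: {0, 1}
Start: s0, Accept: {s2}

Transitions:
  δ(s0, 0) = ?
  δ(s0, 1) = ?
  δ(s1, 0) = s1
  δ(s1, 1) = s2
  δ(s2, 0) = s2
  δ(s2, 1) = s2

From the language and accept set, identify what each state tracks — s0: no 0 seen yet; s1: seen a 0, waiting for 1; s2: substring 01 seen.
Each missing δ(q, a) is the state matching the new tracked value after reading a.
δ(s0, 0) = s1; δ(s0, 1) = s0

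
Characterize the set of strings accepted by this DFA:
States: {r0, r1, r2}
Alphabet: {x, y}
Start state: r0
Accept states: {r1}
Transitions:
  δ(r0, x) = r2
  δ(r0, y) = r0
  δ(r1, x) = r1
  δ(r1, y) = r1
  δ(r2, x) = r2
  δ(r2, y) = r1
Testing a few strings:
  'yyxx' → reject
  'xxx' → reject
  'yyyx' → reject
  'x' → reject
State roles: r0=no x seen yet; r1=substring xy seen; r2=seen a x, waiting for y
All strings over {x,y} containing the substring xy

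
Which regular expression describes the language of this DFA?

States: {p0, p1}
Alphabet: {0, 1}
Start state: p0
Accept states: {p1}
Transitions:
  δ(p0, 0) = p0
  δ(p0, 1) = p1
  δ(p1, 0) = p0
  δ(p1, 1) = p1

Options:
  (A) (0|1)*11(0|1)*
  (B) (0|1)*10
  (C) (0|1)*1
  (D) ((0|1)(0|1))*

Check each option against the DFA on short strings; one disagreement eliminates an option:
  (A) (0|1)*11(0|1)*: on '1' the DFA goes p0 → p1 and accepts (p1 ∈ Accept), but the regex does not match it → eliminate
  (B) (0|1)*10: on '1' the DFA goes p0 → p1 and accepts (p1 ∈ Accept), but the regex does not match it → eliminate
  (C) (0|1)*1: agrees with the DFA on every string of length ≤ 6
  (D) ((0|1)(0|1))*: on ε the DFA stays in p0 and rejects (p0 ∉ Accept), but the regex matches it → eliminate
Only (C) is consistent with the DFA.
(C) (0|1)*1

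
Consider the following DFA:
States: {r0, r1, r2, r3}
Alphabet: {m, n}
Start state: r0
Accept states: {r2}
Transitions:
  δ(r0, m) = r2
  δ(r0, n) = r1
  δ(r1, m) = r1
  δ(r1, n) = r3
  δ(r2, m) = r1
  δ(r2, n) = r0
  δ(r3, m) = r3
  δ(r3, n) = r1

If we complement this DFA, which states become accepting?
Complement accept states = All states \ Original accept states
= {r0, r1, r2, r3} \ {r2}
{r0, r1, r3}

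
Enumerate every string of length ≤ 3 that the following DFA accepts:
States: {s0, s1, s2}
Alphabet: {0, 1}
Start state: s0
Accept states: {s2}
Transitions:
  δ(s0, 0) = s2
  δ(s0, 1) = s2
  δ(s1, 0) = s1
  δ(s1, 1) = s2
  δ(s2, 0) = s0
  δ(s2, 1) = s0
0, 1, 000, 001, 010, 011, 100, 101, 110, 111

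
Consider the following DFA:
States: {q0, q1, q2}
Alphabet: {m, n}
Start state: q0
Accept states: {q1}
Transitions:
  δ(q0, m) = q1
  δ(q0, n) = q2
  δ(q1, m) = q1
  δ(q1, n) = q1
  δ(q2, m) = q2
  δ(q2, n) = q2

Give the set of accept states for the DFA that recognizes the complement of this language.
Complement accept states = All states \ Original accept states
= {q0, q1, q2} \ {q1}
{q0, q2}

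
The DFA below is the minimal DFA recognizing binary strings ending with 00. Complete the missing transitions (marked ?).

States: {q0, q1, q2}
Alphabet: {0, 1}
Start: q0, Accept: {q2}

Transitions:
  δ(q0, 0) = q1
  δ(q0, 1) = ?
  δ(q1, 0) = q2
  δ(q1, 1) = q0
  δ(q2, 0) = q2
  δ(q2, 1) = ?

From the language and accept set, identify what each state tracks — q0: last symbol not 0; q1: one trailing 0; q2: two trailing 0's.
Each missing δ(q, a) is the state matching the new tracked value after reading a.
δ(q0, 1) = q0; δ(q2, 1) = q0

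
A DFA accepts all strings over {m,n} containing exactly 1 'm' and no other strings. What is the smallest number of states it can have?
By Myhill–Nerode, count the distinguishable equivalence classes: 3 classes — having seen 0, 1, or >1 copies of 'm'; the count-1 class is the only accepting one and >1 is dead.
3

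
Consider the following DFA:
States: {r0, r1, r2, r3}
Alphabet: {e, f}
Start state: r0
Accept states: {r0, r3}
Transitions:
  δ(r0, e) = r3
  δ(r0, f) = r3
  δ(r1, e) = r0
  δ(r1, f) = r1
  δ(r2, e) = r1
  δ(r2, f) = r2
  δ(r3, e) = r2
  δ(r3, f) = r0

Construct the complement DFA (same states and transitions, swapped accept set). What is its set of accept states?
Complement accept states = All states \ Original accept states
= {r0, r1, r2, r3} \ {r0, r3}
{r1, r2}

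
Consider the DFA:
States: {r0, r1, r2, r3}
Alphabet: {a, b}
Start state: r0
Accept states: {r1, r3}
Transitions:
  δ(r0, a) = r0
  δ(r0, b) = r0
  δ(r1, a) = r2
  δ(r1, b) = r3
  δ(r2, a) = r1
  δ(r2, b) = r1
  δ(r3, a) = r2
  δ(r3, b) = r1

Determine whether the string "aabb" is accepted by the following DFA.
Processing string "aabb":
  r0 --a--> r0
  r0 --a--> r0
  r0 --b--> r0
  r0 --b--> r0
Final state: r0
Accept states: {r1, r3}
No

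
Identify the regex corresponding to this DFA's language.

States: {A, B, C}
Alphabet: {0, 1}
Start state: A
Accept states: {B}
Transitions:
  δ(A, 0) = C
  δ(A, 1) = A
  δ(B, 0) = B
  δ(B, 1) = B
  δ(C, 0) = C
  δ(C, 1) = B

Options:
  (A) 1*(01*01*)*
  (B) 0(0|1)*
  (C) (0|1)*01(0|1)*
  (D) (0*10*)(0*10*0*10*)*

Check each option against the DFA on short strings; one disagreement eliminates an option:
  (A) 1*(01*01*)*: on ε the DFA stays in A and rejects (A ∉ Accept), but the regex matches it → eliminate
  (B) 0(0|1)*: on '0' the DFA goes A → C and rejects (C ∉ Accept), but the regex matches it → eliminate
  (C) (0|1)*01(0|1)*: agrees with the DFA on every string of length ≤ 6
  (D) (0*10*)(0*10*0*10*)*: on '1' the DFA goes A → A and rejects (A ∉ Accept), but the regex matches it → eliminate
Only (C) is consistent with the DFA.
(C) (0|1)*01(0|1)*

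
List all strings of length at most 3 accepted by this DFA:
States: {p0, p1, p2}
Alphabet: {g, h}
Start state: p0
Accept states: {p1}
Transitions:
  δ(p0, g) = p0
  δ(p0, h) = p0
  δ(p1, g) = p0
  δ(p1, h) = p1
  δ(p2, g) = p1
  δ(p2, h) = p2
None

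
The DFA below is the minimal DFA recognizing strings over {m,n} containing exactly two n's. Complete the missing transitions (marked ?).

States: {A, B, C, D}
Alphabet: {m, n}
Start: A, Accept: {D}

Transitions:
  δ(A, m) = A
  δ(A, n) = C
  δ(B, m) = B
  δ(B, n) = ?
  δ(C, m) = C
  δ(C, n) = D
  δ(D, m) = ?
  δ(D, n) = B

From the language and accept set, identify what each state tracks — A: zero n's; B: ≥ three n's (dead); C: one n; D: two n's.
Each missing δ(q, a) is the state matching the new tracked value after reading a.
δ(B, n) = B; δ(D, m) = D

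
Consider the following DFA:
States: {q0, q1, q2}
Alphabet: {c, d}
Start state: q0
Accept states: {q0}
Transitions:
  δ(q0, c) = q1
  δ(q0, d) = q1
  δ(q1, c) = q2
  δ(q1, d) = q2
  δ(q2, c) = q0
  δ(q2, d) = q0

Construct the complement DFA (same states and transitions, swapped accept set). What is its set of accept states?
Complement accept states = All states \ Original accept states
= {q0, q1, q2} \ {q0}
{q1, q2}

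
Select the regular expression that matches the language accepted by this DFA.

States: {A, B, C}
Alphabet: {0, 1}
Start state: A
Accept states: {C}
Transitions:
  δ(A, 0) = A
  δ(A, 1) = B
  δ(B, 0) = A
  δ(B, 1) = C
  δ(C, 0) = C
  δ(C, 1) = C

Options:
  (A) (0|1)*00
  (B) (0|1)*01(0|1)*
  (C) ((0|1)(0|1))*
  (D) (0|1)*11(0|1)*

Check each option against the DFA on short strings; one disagreement eliminates an option:
  (A) (0|1)*00: on '00' the DFA goes A → A → A and rejects (A ∉ Accept), but the regex matches it → eliminate
  (B) (0|1)*01(0|1)*: on '01' the DFA goes A → A → B and rejects (B ∉ Accept), but the regex matches it → eliminate
  (C) ((0|1)(0|1))*: on ε the DFA stays in A and rejects (A ∉ Accept), but the regex matches it → eliminate
  (D) (0|1)*11(0|1)*: agrees with the DFA on every string of length ≤ 6
Only (D) is consistent with the DFA.
(D) (0|1)*11(0|1)*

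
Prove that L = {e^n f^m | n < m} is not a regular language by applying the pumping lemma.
Assume L is regular with pumping length p. Idea: pumping up the e-block makes the e-count reach the f-count.
Choose s = e^p f^(p+1) ∈ L. By the pumping lemma, s = xyz with |xy| ≤ p, |y| > 0, so y = e^k with k ≥ 1. Then xy²z = e^(p+k) f^(p+1). Since p+k ≥ p+1, the number of e's is no longer strictly less than the number of f's, so xy²z ∉ L.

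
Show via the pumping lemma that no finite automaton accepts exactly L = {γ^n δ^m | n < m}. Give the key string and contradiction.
Assume L is regular with pumping length p. Idea: pumping up the γ-block makes the γ-count reach the δ-count.
Choose s = γ^p δ^(p+1) ∈ L. By the pumping lemma, s = xyz with |xy| ≤ p, |y| > 0, so y = γ^k with k ≥ 1. Then xy²z = γ^(p+k) δ^(p+1). Since p+k ≥ p+1, the number of γ's is no longer strictly less than the number of δ's, so xy²z ∉ L.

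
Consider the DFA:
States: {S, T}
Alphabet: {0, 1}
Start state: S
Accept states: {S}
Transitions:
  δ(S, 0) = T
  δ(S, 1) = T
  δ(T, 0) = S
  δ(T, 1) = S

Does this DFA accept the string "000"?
Processing string "000":
  S --0--> T
  T --0--> S
  S --0--> T
Final state: T
Accept states: {S}
No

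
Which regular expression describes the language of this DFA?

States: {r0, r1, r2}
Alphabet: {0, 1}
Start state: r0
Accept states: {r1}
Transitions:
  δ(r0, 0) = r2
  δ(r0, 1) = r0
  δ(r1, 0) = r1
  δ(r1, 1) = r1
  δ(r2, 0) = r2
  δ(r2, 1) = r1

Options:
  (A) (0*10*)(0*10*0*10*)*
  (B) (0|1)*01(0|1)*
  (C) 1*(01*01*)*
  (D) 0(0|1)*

Check each option against the DFA on short strings; one disagreement eliminates an option:
  (A) (0*10*)(0*10*0*10*)*: on '1' the DFA goes r0 → r0 and rejects (r0 ∉ Accept), but the regex matches it → eliminate
  (B) (0|1)*01(0|1)*: agrees with the DFA on every string of length ≤ 6
  (C) 1*(01*01*)*: on ε the DFA stays in r0 and rejects (r0 ∉ Accept), but the regex matches it → eliminate
  (D) 0(0|1)*: on '0' the DFA goes r0 → r2 and rejects (r2 ∉ Accept), but the regex matches it → eliminate
Only (B) is consistent with the DFA.
(B) (0|1)*01(0|1)*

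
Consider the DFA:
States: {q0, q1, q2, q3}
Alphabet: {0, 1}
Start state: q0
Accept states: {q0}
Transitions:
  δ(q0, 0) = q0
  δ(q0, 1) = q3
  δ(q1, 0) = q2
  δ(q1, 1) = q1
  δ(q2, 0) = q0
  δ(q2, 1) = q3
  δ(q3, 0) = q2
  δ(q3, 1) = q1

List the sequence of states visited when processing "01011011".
read '0': q0 → q0
  read '1': q0 → q3
  read '0': q3 → q2
  read '1': q2 → q3
  read '1': q3 → q1
  read '0': q1 → q2
  read '1': q2 → q3
  read '1': q3 → q1
q0 -> q0 -> q3 -> q2 -> q3 -> q1 -> q2 -> q3 -> q1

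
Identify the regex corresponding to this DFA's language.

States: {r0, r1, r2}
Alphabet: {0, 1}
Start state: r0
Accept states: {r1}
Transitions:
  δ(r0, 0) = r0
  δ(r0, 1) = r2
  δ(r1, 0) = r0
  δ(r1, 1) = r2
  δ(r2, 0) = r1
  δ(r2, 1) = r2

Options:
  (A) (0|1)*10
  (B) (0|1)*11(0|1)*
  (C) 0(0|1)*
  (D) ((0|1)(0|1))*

Check each option against the DFA on short strings; one disagreement eliminates an option:
  (A) (0|1)*10: agrees with the DFA on every string of length ≤ 6
  (B) (0|1)*11(0|1)*: on '10' the DFA goes r0 → r2 → r1 and accepts (r1 ∈ Accept), but the regex does not match it → eliminate
  (C) 0(0|1)*: on '0' the DFA goes r0 → r0 and rejects (r0 ∉ Accept), but the regex matches it → eliminate
  (D) ((0|1)(0|1))*: on ε the DFA stays in r0 and rejects (r0 ∉ Accept), but the regex matches it → eliminate
Only (A) is consistent with the DFA.
(A) (0|1)*10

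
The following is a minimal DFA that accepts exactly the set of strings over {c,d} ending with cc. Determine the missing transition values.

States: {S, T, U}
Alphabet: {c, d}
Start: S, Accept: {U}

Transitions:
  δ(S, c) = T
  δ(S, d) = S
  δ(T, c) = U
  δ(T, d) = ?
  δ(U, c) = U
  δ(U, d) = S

From the language and accept set, identify what each state tracks — S: last symbol not c; T: one trailing c; U: two trailing c's.
Each missing δ(q, a) is the state matching the new tracked value after reading a.
δ(T, d) = S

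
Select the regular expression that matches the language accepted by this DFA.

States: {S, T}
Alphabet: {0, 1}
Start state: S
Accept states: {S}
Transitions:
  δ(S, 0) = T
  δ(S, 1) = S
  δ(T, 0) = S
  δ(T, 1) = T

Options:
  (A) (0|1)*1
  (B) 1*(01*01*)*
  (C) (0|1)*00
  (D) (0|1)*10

Check each option against the DFA on short strings; one disagreement eliminates an option:
  (A) (0|1)*1: on ε the DFA stays in S and accepts (S ∈ Accept), but the regex does not match it → eliminate
  (B) 1*(01*01*)*: agrees with the DFA on every string of length ≤ 6
  (C) (0|1)*00: on ε the DFA stays in S and accepts (S ∈ Accept), but the regex does not match it → eliminate
  (D) (0|1)*10: on ε the DFA stays in S and accepts (S ∈ Accept), but the regex does not match it → eliminate
Only (B) is consistent with the DFA.
(B) 1*(01*01*)*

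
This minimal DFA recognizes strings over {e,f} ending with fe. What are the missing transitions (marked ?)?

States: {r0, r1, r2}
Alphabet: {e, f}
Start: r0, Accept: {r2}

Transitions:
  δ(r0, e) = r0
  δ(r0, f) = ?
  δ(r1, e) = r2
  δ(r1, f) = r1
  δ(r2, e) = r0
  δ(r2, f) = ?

From the language and accept set, identify what each state tracks — r0: no suffix match; r1: one trailing f; r2: suffix is fe.
Each missing δ(q, a) is the state matching the new tracked value after reading a.
δ(r0, f) = r1; δ(r2, f) = r1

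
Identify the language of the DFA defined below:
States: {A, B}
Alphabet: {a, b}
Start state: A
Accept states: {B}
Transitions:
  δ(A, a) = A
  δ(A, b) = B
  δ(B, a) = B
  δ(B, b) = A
Testing a few strings:
  'ab' → accept
  'aa' → reject
  'bba' → reject
  'aba' → accept
State roles: A=even number of b's so far; B=odd number of b's so far
All strings over {a,b} with an odd number of b's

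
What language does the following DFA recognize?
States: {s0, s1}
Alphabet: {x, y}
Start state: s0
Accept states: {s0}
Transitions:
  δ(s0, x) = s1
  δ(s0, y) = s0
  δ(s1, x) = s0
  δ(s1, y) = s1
Testing a few strings:
  'xyx' → accept
  'x' → reject
  'xxx' → reject
  'yx' → reject
State roles: s0=even number of x's so far; s1=odd number of x's so far
All strings over {x,y} with an even number of x's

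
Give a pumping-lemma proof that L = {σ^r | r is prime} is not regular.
Assume L is regular with pumping length p. Idea: pumping by a suitable count produces a composite length.
Let q be a prime with q ≥ p and choose s = σ^q ∈ L. By the pumping lemma, s = xyz with |xy| ≤ p, |y| = k ≥ 1. Take i = q+1: |xy^(q+1)z| = q + q·k = q(1+k). Since q ≥ 2 and 1+k ≥ 2, q(1+k) is composite, so xy^(q+1)z ∉ L.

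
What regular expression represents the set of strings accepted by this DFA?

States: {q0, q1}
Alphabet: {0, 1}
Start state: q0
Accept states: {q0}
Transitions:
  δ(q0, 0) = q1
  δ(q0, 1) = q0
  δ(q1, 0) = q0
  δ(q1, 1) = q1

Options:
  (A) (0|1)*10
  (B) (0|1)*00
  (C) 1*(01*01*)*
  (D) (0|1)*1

Check each option against the DFA on short strings; one disagreement eliminates an option:
  (A) (0|1)*10: on ε the DFA stays in q0 and accepts (q0 ∈ Accept), but the regex does not match it → eliminate
  (B) (0|1)*00: on ε the DFA stays in q0 and accepts (q0 ∈ Accept), but the regex does not match it → eliminate
  (C) 1*(01*01*)*: agrees with the DFA on every string of length ≤ 6
  (D) (0|1)*1: on ε the DFA stays in q0 and accepts (q0 ∈ Accept), but the regex does not match it → eliminate
Only (C) is consistent with the DFA.
(C) 1*(01*01*)*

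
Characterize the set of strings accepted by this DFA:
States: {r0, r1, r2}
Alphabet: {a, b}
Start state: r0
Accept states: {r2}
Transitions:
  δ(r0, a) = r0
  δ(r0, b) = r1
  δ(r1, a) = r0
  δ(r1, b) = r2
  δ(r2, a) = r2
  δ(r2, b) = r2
Testing a few strings:
  'a' → reject
  'baab' → reject
  'aa' → reject
  'aab' → reject
State roles: r0=no progress toward bb; r1=one trailing b; r2=substring bb seen
All strings over {a,b} containing the substring bb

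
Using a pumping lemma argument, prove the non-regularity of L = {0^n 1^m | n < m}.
Assume L is regular with pumping length p. Idea: pumping up the 0-block makes the 0-count reach the 1-count.
Choose s = 0^p 1^(p+1) ∈ L. By the pumping lemma, s = xyz with |xy| ≤ p, |y| > 0, so y = 0^k with k ≥ 1. Then xy²z = 0^(p+k) 1^(p+1). Since p+k ≥ p+1, the number of 0's is no longer strictly less than the number of 1's, so xy²z ∉ L.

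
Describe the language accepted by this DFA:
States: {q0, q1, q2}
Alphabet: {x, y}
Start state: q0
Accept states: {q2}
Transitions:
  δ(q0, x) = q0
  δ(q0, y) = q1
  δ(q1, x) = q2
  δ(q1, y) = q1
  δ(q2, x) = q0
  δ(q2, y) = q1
Testing a few strings:
  'xy' → reject
  'xyx' → accept
  'x' → reject
  'xx' → reject
State roles: q0=no suffix match; q1=one trailing y; q2=suffix is yx
All strings over {x,y} ending with yx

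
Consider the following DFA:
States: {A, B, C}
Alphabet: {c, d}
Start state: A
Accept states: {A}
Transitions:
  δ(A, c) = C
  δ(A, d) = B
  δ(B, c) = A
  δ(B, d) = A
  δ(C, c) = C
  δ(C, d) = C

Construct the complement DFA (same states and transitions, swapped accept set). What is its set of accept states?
Complement accept states = All states \ Original accept states
= {A, B, C} \ {A}
{B, C}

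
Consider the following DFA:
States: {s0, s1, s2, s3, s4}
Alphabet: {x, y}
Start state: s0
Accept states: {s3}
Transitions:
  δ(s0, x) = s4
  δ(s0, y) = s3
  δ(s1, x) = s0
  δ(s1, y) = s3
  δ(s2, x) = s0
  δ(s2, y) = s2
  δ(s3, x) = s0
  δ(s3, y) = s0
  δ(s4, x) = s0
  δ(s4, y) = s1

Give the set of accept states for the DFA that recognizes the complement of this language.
Complement accept states = All states \ Original accept states
= {s0, s1, s2, s3, s4} \ {s3}
{s0, s1, s2, s4}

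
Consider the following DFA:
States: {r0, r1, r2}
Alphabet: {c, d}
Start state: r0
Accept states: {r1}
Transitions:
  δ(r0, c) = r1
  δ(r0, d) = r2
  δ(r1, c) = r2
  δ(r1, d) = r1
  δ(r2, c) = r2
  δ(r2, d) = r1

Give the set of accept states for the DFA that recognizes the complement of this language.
Complement accept states = All states \ Original accept states
= {r0, r1, r2} \ {r1}
{r0, r2}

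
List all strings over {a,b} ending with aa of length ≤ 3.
aa, aaa, baa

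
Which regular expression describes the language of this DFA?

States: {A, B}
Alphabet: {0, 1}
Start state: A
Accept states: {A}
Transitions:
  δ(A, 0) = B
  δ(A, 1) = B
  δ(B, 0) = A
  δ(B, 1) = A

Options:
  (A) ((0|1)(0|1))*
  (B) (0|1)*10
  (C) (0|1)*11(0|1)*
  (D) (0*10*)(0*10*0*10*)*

Check each option against the DFA on short strings; one disagreement eliminates an option:
  (A) ((0|1)(0|1))*: agrees with the DFA on every string of length ≤ 6
  (B) (0|1)*10: on ε the DFA stays in A and accepts (A ∈ Accept), but the regex does not match it → eliminate
  (C) (0|1)*11(0|1)*: on ε the DFA stays in A and accepts (A ∈ Accept), but the regex does not match it → eliminate
  (D) (0*10*)(0*10*0*10*)*: on ε the DFA stays in A and accepts (A ∈ Accept), but the regex does not match it → eliminate
Only (A) is consistent with the DFA.
(A) ((0|1)(0|1))*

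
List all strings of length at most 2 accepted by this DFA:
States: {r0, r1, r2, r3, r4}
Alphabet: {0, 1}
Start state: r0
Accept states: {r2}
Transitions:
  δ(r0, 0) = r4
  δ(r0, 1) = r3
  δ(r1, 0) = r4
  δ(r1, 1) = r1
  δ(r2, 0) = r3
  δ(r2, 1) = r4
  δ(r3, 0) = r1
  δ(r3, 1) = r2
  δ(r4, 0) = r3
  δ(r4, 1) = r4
11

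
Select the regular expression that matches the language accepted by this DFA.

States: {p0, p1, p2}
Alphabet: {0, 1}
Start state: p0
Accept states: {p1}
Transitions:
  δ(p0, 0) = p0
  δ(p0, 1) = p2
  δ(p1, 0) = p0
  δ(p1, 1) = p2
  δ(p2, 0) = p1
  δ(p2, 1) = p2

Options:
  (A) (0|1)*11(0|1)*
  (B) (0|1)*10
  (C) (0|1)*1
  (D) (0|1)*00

Check each option against the DFA on short strings; one disagreement eliminates an option:
  (A) (0|1)*11(0|1)*: on '10' the DFA goes p0 → p2 → p1 and accepts (p1 ∈ Accept), but the regex does not match it → eliminate
  (B) (0|1)*10: agrees with the DFA on every string of length ≤ 6
  (C) (0|1)*1: on '1' the DFA goes p0 → p2 and rejects (p2 ∉ Accept), but the regex matches it → eliminate
  (D) (0|1)*00: on '00' the DFA goes p0 → p0 → p0 and rejects (p0 ∉ Accept), but the regex matches it → eliminate
Only (B) is consistent with the DFA.
(B) (0|1)*10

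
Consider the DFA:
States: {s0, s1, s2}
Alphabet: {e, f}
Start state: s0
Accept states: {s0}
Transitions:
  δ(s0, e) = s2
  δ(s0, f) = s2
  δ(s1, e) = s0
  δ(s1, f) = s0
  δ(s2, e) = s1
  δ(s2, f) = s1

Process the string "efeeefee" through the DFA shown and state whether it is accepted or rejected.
Processing string "efeeefee":
  s0 --e--> s2
  s2 --f--> s1
  s1 --e--> s0
  s0 --e--> s2
  s2 --e--> s1
  s1 --f--> s0
  s0 --e--> s2
  s2 --e--> s1
Final state: s1
Accept states: {s0}
No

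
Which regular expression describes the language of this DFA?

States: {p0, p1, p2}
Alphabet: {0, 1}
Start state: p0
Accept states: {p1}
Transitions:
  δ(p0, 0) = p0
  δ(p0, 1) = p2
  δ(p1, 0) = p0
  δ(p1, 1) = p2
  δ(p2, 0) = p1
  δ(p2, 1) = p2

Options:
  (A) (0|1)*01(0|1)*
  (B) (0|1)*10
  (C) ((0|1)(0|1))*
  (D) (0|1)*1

Check each option against the DFA on short strings; one disagreement eliminates an option:
  (A) (0|1)*01(0|1)*: on '01' the DFA goes p0 → p0 → p2 and rejects (p2 ∉ Accept), but the regex matches it → eliminate
  (B) (0|1)*10: agrees with the DFA on every string of length ≤ 6
  (C) ((0|1)(0|1))*: on ε the DFA stays in p0 and rejects (p0 ∉ Accept), but the regex matches it → eliminate
  (D) (0|1)*1: on '1' the DFA goes p0 → p2 and rejects (p2 ∉ Accept), but the regex matches it → eliminate
Only (B) is consistent with the DFA.
(B) (0|1)*10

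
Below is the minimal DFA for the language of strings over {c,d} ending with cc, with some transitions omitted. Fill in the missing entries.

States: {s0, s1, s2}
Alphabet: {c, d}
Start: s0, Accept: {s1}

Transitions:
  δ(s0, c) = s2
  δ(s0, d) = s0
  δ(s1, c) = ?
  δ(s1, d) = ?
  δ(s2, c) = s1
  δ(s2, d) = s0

From the language and accept set, identify what each state tracks — s0: last symbol not c; s1: two trailing c's; s2: one trailing c.
Each missing δ(q, a) is the state matching the new tracked value after reading a.
δ(s1, c) = s1; δ(s1, d) = s0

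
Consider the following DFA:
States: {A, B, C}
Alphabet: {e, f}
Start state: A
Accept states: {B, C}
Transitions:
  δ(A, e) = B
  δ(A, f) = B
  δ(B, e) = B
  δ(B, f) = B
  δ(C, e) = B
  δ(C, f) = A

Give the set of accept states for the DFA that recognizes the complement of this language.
Complement accept states = All states \ Original accept states
= {A, B, C} \ {B, C}
{A}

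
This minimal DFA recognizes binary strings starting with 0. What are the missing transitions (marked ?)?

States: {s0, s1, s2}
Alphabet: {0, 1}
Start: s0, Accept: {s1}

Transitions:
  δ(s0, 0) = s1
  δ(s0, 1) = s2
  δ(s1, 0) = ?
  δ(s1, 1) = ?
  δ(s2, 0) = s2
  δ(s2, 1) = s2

From the language and accept set, identify what each state tracks — s0: no input read; s1: started with 0; s2: started with 1 (dead).
Each missing δ(q, a) is the state matching the new tracked value after reading a.
δ(s1, 0) = s1; δ(s1, 1) = s1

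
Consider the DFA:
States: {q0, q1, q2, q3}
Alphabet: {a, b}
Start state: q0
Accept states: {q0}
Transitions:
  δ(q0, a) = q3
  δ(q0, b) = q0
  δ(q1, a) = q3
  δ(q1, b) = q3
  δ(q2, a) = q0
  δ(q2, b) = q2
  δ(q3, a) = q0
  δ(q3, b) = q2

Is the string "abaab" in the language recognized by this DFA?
Processing string "abaab":
  q0 --a--> q3
  q3 --b--> q2
  q2 --a--> q0
  q0 --a--> q3
  q3 --b--> q2
Final state: q2
Accept states: {q0}
No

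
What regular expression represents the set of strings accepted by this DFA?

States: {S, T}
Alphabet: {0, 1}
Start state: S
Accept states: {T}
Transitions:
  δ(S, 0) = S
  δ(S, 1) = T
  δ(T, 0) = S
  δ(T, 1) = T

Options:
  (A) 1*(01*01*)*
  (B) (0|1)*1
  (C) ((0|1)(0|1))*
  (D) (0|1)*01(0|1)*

Check each option against the DFA on short strings; one disagreement eliminates an option:
  (A) 1*(01*01*)*: on ε the DFA stays in S and rejects (S ∉ Accept), but the regex matches it → eliminate
  (B) (0|1)*1: agrees with the DFA on every string of length ≤ 6
  (C) ((0|1)(0|1))*: on ε the DFA stays in S and rejects (S ∉ Accept), but the regex matches it → eliminate
  (D) (0|1)*01(0|1)*: on '1' the DFA goes S → T and accepts (T ∈ Accept), but the regex does not match it → eliminate
Only (B) is consistent with the DFA.
(B) (0|1)*1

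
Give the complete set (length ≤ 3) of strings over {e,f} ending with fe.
fe, efe, ffe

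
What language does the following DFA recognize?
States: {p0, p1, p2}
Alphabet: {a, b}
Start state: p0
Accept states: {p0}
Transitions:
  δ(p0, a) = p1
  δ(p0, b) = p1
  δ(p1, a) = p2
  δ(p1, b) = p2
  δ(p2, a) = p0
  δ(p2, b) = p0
Testing a few strings:
  'a' → reject
  'b' → reject
  'abab' → reject
  'baa' → accept
State roles: p0=length ≡ 0 (mod 3); p1=length ≡ 1 (mod 3); p2=length ≡ 2 (mod 3)
All strings over {a,b} whose length is a multiple of 3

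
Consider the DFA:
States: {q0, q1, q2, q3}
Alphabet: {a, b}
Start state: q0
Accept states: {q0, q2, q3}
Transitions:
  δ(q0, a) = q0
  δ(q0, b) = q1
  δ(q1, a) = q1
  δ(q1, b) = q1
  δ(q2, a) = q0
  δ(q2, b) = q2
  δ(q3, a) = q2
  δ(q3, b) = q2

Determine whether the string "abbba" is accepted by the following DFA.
Processing string "abbba":
  q0 --a--> q0
  q0 --b--> q1
  q1 --b--> q1
  q1 --b--> q1
  q1 --a--> q1
Final state: q1
Accept states: {q0, q2, q3}
No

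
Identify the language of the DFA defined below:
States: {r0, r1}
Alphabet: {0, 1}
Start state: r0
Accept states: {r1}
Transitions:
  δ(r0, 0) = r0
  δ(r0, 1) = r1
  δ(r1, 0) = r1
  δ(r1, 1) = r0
Testing a few strings:
  '01' → accept
  '111' → accept
  '10' → accept
  '00' → reject
State roles: r0=even number of 1's so far; r1=odd number of 1's so far
All binary strings with an odd number of 1's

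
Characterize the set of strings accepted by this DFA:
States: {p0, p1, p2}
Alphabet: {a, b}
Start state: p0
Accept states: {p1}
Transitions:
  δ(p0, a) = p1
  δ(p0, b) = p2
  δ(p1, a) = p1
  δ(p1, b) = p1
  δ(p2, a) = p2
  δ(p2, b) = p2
Testing a few strings:
  'a' → accept
  'b' → reject
  'bba' → reject
  'bb' → reject
State roles: p0=no input read; p1=started with a; p2=started with b (dead)
All strings over {a,b} starting with a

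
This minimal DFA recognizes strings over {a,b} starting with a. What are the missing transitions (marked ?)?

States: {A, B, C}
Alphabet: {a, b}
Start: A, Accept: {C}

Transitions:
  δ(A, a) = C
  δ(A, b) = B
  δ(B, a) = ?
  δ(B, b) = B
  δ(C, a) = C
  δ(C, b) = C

From the language and accept set, identify what each state tracks — A: no input read; B: started with b (dead); C: started with a.
Each missing δ(q, a) is the state matching the new tracked value after reading a.
δ(B, a) = B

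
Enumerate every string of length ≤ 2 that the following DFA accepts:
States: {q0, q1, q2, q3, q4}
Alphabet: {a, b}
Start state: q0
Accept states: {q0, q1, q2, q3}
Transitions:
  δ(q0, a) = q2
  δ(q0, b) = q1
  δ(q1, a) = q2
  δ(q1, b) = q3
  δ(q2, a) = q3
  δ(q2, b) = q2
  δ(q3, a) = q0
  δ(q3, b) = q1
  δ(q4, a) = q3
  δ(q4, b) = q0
ε, a, b, aa, ab, ba, bb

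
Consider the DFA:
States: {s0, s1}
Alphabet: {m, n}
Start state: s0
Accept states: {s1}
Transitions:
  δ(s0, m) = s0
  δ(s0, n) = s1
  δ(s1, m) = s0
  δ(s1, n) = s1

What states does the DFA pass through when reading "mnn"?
read 'm': s0 → s0
  read 'n': s0 → s1
  read 'n': s1 → s1
s0 -> s0 -> s1 -> s1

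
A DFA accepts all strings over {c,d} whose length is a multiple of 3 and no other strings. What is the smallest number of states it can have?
By Myhill–Nerode, count the distinguishable equivalence classes: three classes — length mod 3.
3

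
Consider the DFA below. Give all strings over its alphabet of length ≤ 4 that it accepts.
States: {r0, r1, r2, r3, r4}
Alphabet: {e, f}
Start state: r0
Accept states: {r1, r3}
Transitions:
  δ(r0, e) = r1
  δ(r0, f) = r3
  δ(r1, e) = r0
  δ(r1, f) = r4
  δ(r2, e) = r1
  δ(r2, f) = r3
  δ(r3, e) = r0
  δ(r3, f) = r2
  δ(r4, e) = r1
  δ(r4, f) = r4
e, f, eee, eef, efe, fee, fef, ffe, fff, effe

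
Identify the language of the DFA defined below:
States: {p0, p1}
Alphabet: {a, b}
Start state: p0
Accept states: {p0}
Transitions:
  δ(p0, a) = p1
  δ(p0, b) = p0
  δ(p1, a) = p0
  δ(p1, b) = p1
Testing a few strings:
  'baa' → accept
  'ba' → reject
  'aab' → accept
  'a' → reject
State roles: p0=even number of a's so far; p1=odd number of a's so far
All strings over {a,b} with an even number of a's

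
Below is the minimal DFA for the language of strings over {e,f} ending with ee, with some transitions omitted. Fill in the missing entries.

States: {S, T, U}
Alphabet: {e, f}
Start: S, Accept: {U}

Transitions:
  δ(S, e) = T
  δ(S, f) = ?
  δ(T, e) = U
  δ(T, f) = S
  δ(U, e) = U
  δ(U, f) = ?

From the language and accept set, identify what each state tracks — S: last symbol not e; T: one trailing e; U: two trailing e's.
Each missing δ(q, a) is the state matching the new tracked value after reading a.
δ(S, f) = S; δ(U, f) = S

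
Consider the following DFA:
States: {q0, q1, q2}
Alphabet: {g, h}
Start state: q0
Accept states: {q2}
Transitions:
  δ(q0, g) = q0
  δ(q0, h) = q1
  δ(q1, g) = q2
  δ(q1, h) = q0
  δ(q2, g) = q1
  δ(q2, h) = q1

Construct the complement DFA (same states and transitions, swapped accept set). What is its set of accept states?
Complement accept states = All states \ Original accept states
= {q0, q1, q2} \ {q2}
{q0, q1}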